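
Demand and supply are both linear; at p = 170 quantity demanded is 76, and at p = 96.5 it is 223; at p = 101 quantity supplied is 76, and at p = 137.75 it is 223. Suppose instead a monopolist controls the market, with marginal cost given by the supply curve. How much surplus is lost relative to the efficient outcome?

Demand slope = (96.5 − 170)/(223 − 76) = −0.5, so p = 208 − 0.5q.
Supply slope = (137.75 − 101)/(223 − 76) = 0.25, so p = 82 + 0.25q.
Competitive equilibrium: 208 − 0.5q = 82 + 0.25q → q* = 168, p* = 124.
Marginal revenue: MR = 208 − q. Set MR = MC: 208 − q = 82 + 0.25q → q_m = 100.8.
Price p_m = 208 − 0.5·100.8 = 157.6; MC(q_m) = 82 + 0.25·100.8 = 107.2.
Competitive q* = 168, so Δq = 67.2; wedge = 157.6 − 107.2 = 50.4.
DWL = ½ × 67.2 × 50.4 = 1693.44.

1693.44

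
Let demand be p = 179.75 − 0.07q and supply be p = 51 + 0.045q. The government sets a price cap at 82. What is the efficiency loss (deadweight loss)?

Competitive equilibrium: 179.75 − 0.07q = 51 + 0.045q → q* = 1119.5652, p* = 101.3804.
At the ceiling p = 82, quantity supplied = (82 − 51)/0.045 = 688.8889.
Willingness to pay at q' = 688.8889: 179.75 − 0.07·688.8889 = 131.5278.
Δq = 1119.5652 − 688.8889 = 430.6763; wedge = 131.5278 − 82 = 49.5278.
The triangle = ½ × 430.6763 × 49.5278 = 10665.22.

10665.22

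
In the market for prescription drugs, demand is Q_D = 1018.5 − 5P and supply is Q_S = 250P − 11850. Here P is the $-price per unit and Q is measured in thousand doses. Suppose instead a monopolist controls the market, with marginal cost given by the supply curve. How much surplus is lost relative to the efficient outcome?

In inverse form: demand P = 203.7 − 0.2Q, supply P = 47.4 + 0.004Q.
Competitive equilibrium: 203.7 − 0.2Q = 47.4 + 0.004Q → Q* = 766.17647, P* = 50.46471.
Marginal revenue: MR = 203.7 − 0.4Q. Set MR = MC: 203.7 − 0.4Q = 47.4 + 0.004Q → Q_m = 386.88119.
Price P_m = 203.7 − 0.2·386.88119 = 126.32376; MC(Q_m) = 47.4 + 0.004·386.88119 = 48.94752.
Competitive Q* = 766.17647, so ΔQ = 379.29528; wedge = 126.32376 − 48.94752 = 77.37624.
Welfare loss = ½ × 379.29528 × 77.37624 = $14674.22 thousand.

$14674.22 thousand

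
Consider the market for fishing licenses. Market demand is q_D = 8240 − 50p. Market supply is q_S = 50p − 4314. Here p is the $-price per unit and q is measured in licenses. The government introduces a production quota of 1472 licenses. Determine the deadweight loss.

$4821.62

In inverse form: demand p = 164.8 − 0.02q, supply p = 86.28 + 0.02q.
Competitive equilibrium: 164.8 − 0.02q = 86.28 + 0.02q → q* = 1963, p* = 125.54.
At q = 1472: demand price = 164.8 − 0.02·1472 = 135.36; supply price = 86.28 + 0.02·1472 = 115.72.
Δq = 1963 − 1472 = 491; wedge = 135.36 − 115.72 = 19.64.
DWL = ½ × 491 × 19.64 = $4821.62.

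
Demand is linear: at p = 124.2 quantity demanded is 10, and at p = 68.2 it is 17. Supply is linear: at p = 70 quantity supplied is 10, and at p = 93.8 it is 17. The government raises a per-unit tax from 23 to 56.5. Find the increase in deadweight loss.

Demand slope = (68.2 − 124.2)/(17 − 10) = −8, so p = 204.2 − 8q.
Supply slope = (93.8 − 70)/(17 − 10) = 3.4, so p = 36 + 3.4q.
Competitive equilibrium: 204.2 − 8q = 36 + 3.4q → q* = 14.7544, p* = 86.1649.
For a per-unit tax t: Δq = t/11.4, so DWL = ½·t·(t/11.4) = t²/22.8.
At t = 23: DWL = 23.202. At t = 56.5: DWL = 140.011.
Increase = 140.011 − 23.202 = 116.81.

116.81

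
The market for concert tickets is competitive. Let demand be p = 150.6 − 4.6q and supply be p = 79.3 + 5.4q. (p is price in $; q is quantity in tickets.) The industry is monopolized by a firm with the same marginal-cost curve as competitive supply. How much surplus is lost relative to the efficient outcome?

$25.23

Competitive equilibrium: 150.6 − 4.6q = 79.3 + 5.4q → q* = 7.13, p* = 117.802.
Marginal revenue: MR = 150.6 − 9.2q. Set MR = MC: 150.6 − 9.2q = 79.3 + 5.4q → q_m = 4.8836.
Price p_m = 150.6 − 4.6·4.8836 = 128.1354; MC(q_m) = 79.3 + 5.4·4.8836 = 105.6714.
Competitive q* = 7.13, so Δq = 2.2464; wedge = 128.1354 − 105.6714 = 22.464.
Welfare loss = ½ × 2.2464 × 22.464 = $25.23.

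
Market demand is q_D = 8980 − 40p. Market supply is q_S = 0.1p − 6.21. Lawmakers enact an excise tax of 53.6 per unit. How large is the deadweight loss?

143.29

In inverse form: demand p = 224.5 − 0.025q, supply p = 62.1 + 10q.
Competitive equilibrium: 224.5 − 0.025q = 62.1 + 10q → q* = 16.1995, p* = 224.095.
With the tax, the buyer price exceeds the seller price by 53.6: (224.5 − 0.025q) − (62.1 + 10q) = 53.6 → q' = 10.8529.
Δq = 16.1995 − 10.8529 = 5.3466; the wedge equals the tax, 53.6.
DWL = ½ × 5.3466 × 53.6 = 143.29.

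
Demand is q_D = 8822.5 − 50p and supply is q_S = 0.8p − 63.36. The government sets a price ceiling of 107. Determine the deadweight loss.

1874.69

In inverse form: demand p = 176.45 − 0.02q, supply p = 79.2 + 1.25q.
Competitive equilibrium: 176.45 − 0.02q = 79.2 + 1.25q → q* = 76.5748, p* = 174.9185.
At the ceiling p = 107, quantity supplied = (107 − 79.2)/1.25 = 22.24.
Willingness to pay at q' = 22.24: 176.45 − 0.02·22.24 = 176.0052.
Δq = 76.5748 − 22.24 = 54.3348; wedge = 176.0052 − 107 = 69.0052.
DWL = ½ × 54.3348 × 69.0052 = 1874.69.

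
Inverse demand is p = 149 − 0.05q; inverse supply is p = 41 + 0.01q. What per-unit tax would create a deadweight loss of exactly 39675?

69

Competitive equilibrium: 149 − 0.05q = 41 + 0.01q → q* = 1800, p* = 59.
A tax t gives Δq = t/0.06 and wedge t, so DWL = t²/0.12.
t²/0.12 = 39675 → t² = 4761 → t = 69.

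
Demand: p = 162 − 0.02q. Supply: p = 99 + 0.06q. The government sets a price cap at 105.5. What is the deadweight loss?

18450.69

Competitive equilibrium: 162 − 0.02q = 99 + 0.06q → q* = 787.5, p* = 146.25.
At the ceiling p = 105.5, quantity supplied = (105.5 − 99)/0.06 = 108.33333.
Willingness to pay at q' = 108.33333: 162 − 0.02·108.33333 = 159.83333.
Δq = 787.5 − 108.33333 = 679.16667; wedge = 159.83333 − 105.5 = 54.33333.
The triangle = ½ × 679.16667 × 54.33333 = 18450.69.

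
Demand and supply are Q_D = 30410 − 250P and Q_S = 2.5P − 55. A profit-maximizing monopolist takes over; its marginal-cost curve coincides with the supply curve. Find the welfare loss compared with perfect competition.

In inverse form: demand P = 121.64 − 0.004Q, supply P = 22 + 0.4Q.
Competitive equilibrium: 121.64 − 0.004Q = 22 + 0.4Q → Q* = 246.6337, P* = 120.6535.
Marginal revenue: MR = 121.64 − 0.008Q. Set MR = MC: 121.64 − 0.008Q = 22 + 0.4Q → Q_m = 244.2157.
Price P_m = 121.64 − 0.004·244.2157 = 120.6631; MC(Q_m) = 22 + 0.4·244.2157 = 119.6863.
Competitive Q* = 246.6337, so ΔQ = 2.418; wedge = 120.6631 − 119.6863 = 0.9768.
Welfare loss = ½ × 2.418 × 0.9768 = 1.18.

1.18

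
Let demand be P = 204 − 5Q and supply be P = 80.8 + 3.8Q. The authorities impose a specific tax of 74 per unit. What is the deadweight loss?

311.14

Competitive equilibrium: 204 − 5Q = 80.8 + 3.8Q → Q* = 14, P* = 134.
With the tax, the buyer price exceeds the seller price by 74: (204 − 5Q) − (80.8 + 3.8Q) = 74 → Q' = 5.5909.
ΔQ = 14 − 5.5909 = 8.4091; the wedge equals the tax, 74.
DWL = ½ × 8.4091 × 74 = 311.14.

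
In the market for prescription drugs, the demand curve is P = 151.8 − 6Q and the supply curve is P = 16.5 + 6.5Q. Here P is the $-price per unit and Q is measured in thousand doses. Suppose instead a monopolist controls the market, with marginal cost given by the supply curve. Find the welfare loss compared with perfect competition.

Competitive equilibrium: 151.8 − 6Q = 16.5 + 6.5Q → Q* = 10.824, P* = 86.856.
Marginal revenue: MR = 151.8 − 12Q. Set MR = MC: 151.8 − 12Q = 16.5 + 6.5Q → Q_m = 7.3135.
Price P_m = 151.8 − 6·7.3135 = 107.919; MC(Q_m) = 16.5 + 6.5·7.3135 = 64.0378.
Competitive Q* = 10.824, so ΔQ = 3.5105; wedge = 107.919 − 64.0378 = 43.8812.
DWL = ½ × 3.5105 × 43.8812 = $77.02 thousand.

$77.02 thousand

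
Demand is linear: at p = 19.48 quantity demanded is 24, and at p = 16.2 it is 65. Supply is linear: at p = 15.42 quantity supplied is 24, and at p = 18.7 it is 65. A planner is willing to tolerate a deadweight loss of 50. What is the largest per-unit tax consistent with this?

4

Demand slope = (16.2 − 19.48)/(65 − 24) = −0.08, so p = 21.4 − 0.08q.
Supply slope = (18.7 − 15.42)/(65 − 24) = 0.08, so p = 13.5 + 0.08q.
Competitive equilibrium: 21.4 − 0.08q = 13.5 + 0.08q → q* = 49.375, p* = 17.45.
A tax t gives Δq = t/0.16 and wedge t, so DWL = t²/0.32.
t²/0.32 = 50 → t² = 16 → t = 4.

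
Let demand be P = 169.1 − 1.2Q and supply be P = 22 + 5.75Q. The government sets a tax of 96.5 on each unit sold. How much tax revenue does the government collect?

Competitive equilibrium: 169.1 − 1.2Q = 22 + 5.75Q → Q* = 21.1655, P* = 143.7014.
With the tax, the buyer price exceeds the seller price by 96.5: (169.1 − 1.2Q) − (22 + 5.75Q) = 96.5 → Q' = 7.2806.
Tax revenue = 96.5 × 7.2806 = 702.58.

702.58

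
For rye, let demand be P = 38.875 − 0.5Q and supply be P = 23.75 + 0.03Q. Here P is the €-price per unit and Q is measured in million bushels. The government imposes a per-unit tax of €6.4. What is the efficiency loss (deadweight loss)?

€38.64 million

Competitive equilibrium: 38.875 − 0.5Q = 23.75 + 0.03Q → Q* = 28.5377, P* = 24.6061.
With the tax, the buyer price exceeds the seller price by 6.4: (38.875 − 0.5Q) − (23.75 + 0.03Q) = 6.4 → Q' = 16.4623.
ΔQ = 28.5377 − 16.4623 = 12.0754; the wedge equals the tax, 6.4.
DWL = ½ × 12.0754 × 6.4 = €38.64 million.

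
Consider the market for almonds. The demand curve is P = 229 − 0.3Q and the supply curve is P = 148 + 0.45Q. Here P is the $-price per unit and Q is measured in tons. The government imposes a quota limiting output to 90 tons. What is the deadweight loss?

$121.50

Competitive equilibrium: 229 − 0.3Q = 148 + 0.45Q → Q* = 108, P* = 196.6.
At Q = 90: demand price = 229 − 0.3·90 = 202; supply price = 148 + 0.45·90 = 188.5.
ΔQ = 108 − 90 = 18; wedge = 202 − 188.5 = 13.5.
Deadweight loss = ½ × 18 × 13.5 = $121.50.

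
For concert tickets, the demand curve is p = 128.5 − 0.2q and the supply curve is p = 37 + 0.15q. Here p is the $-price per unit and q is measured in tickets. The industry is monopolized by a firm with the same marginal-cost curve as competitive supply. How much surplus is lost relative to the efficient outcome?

Competitive equilibrium: 128.5 − 0.2q = 37 + 0.15q → q* = 261.42857, p* = 76.21429.
Marginal revenue: MR = 128.5 − 0.4q. Set MR = MC: 128.5 − 0.4q = 37 + 0.15q → q_m = 166.36364.
Price p_m = 128.5 − 0.2·166.36364 = 95.22727; MC(q_m) = 37 + 0.15·166.36364 = 61.95455.
Competitive q* = 261.42857, so Δq = 95.06493; wedge = 95.22727 − 61.95455 = 33.27272.
Welfare loss = ½ × 95.06493 × 33.27272 = $1581.53.

$1581.53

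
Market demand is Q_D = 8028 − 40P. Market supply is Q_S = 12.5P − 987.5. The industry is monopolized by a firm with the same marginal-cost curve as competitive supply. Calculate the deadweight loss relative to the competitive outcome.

In inverse form: demand P = 200.7 − 0.025Q, supply P = 79 + 0.08Q.
Competitive equilibrium: 200.7 − 0.025Q = 79 + 0.08Q → Q* = 1159.0476, P* = 171.7238.
Marginal revenue: MR = 200.7 − 0.05Q. Set MR = MC: 200.7 − 0.05Q = 79 + 0.08Q → Q_m = 936.1538.
Price P_m = 200.7 − 0.025·936.1538 = 177.2962; MC(Q_m) = 79 + 0.08·936.1538 = 153.8923.
Competitive Q* = 1159.0476, so ΔQ = 222.8938; wedge = 177.2962 − 153.8923 = 23.4039.
Welfare loss = ½ × 222.8938 × 23.4039 = 2608.29.

2608.29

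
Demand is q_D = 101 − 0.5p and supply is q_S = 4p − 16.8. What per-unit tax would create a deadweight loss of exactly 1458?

81

In inverse form: demand p = 202 − 2q, supply p = 4.2 + 0.25q.
Competitive equilibrium: 202 − 2q = 4.2 + 0.25q → q* = 87.9111, p* = 26.1778.
A tax t gives Δq = t/2.25 and wedge t, so DWL = t²/4.5.
t²/4.5 = 1458 → t² = 6561 → t = 81.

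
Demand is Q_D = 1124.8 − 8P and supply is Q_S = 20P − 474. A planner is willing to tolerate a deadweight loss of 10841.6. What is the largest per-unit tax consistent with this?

61.6

In inverse form: demand P = 140.6 − 0.125Q, supply P = 23.7 + 0.05Q.
Competitive equilibrium: 140.6 − 0.125Q = 23.7 + 0.05Q → Q* = 668, P* = 57.1.
A tax t gives ΔQ = t/0.175 and wedge t, so DWL = t²/0.35.
t²/0.35 = 10841.6 → t² = 3794.56 → t = 61.6.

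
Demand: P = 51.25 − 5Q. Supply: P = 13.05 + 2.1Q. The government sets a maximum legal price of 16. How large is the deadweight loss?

56.11

Competitive equilibrium: 51.25 − 5Q = 13.05 + 2.1Q → Q* = 5.3803, P* = 24.3486.
At the ceiling P = 16, quantity supplied = (16 − 13.05)/2.1 = 1.4048.
Willingness to pay at Q' = 1.4048: 51.25 − 5·1.4048 = 44.226.
ΔQ = 5.3803 − 1.4048 = 3.9755; wedge = 44.226 − 16 = 28.226.
DWL = ½ × 3.9755 × 28.226 = 56.11.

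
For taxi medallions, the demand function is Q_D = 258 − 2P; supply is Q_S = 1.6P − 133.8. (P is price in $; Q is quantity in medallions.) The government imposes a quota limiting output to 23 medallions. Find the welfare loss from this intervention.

$169

In inverse form: demand P = 129 − 0.5Q, supply P = 83.625 + 0.625Q.
Competitive equilibrium: 129 − 0.5Q = 83.625 + 0.625Q → Q* = 40.3333, P* = 108.8333.
At Q = 23: demand price = 129 − 0.5·23 = 117.5; supply price = 83.625 + 0.625·23 = 98.
ΔQ = 40.3333 − 23 = 17.3333; wedge = 117.5 − 98 = 19.5.
DWL = ½ × 17.3333 × 19.5 = $169.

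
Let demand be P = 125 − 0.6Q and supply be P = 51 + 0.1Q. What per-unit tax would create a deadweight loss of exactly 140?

Competitive equilibrium: 125 − 0.6Q = 51 + 0.1Q → Q* = 105.7143, P* = 61.5714.
A tax t gives ΔQ = t/0.7 and wedge t, so DWL = t²/1.4.
t²/1.4 = 140 → t² = 196 → t = 14.

14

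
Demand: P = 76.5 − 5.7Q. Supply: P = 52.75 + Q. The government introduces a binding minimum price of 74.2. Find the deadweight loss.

33.06

Competitive equilibrium: 76.5 − 5.7Q = 52.75 + Q → Q* = 3.5448, P* = 56.2948.
At the floor P = 74.2, quantity demanded = (76.5 − 74.2)/5.7 = 0.4035.
Sellers' marginal cost at Q' = 0.4035: 52.75 + 1·0.4035 = 53.1535.
ΔQ = 3.5448 − 0.4035 = 3.1413; wedge = 74.2 − 53.1535 = 21.0465.
Welfare loss = ½ × 3.1413 × 21.0465 = 33.06.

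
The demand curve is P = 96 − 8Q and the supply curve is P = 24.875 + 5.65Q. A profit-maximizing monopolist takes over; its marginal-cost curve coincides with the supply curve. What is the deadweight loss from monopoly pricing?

Competitive equilibrium: 96 − 8Q = 24.875 + 5.65Q → Q* = 5.2106, P* = 54.315.
Marginal revenue: MR = 96 − 16Q. Set MR = MC: 96 − 16Q = 24.875 + 5.65Q → Q_m = 3.2852.
Price P_m = 96 − 8·3.2852 = 69.7184; MC(Q_m) = 24.875 + 5.65·3.2852 = 43.4364.
Competitive Q* = 5.2106, so ΔQ = 1.9254; wedge = 69.7184 − 43.4364 = 26.282.
The triangle = ½ × 1.9254 × 26.282 = 25.30.

25.30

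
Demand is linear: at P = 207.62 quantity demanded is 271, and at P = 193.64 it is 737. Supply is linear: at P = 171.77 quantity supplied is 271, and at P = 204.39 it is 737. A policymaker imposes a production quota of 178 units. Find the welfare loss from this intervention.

Demand slope = (193.64 − 207.62)/(737 − 271) = −0.03, so P = 215.75 − 0.03Q.
Supply slope = (204.39 − 171.77)/(737 − 271) = 0.07, so P = 152.8 + 0.07Q.
Competitive equilibrium: 215.75 − 0.03Q = 152.8 + 0.07Q → Q* = 629.5, P* = 196.865.
At Q = 178: demand price = 215.75 − 0.03·178 = 210.41; supply price = 152.8 + 0.07·178 = 165.26.
ΔQ = 629.5 − 178 = 451.5; wedge = 210.41 − 165.26 = 45.15.
Deadweight loss = ½ × 451.5 × 45.15 = 10192.61.

10192.61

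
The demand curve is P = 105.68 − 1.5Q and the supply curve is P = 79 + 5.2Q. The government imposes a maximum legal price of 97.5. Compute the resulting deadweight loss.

Competitive equilibrium: 105.68 − 1.5Q = 79 + 5.2Q → Q* = 3.9821, P* = 99.7069.
At the ceiling P = 97.5, quantity supplied = (97.5 − 79)/5.2 = 3.5577.
Willingness to pay at Q' = 3.5577: 105.68 − 1.5·3.5577 = 100.3435.
ΔQ = 3.9821 − 3.5577 = 0.4244; wedge = 100.3435 − 97.5 = 2.8435.
The triangle = ½ × 0.4244 × 2.8435 = 0.60.

0.60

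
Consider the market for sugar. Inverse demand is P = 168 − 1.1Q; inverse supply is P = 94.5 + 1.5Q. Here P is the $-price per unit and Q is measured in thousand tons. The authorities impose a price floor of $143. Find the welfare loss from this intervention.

Competitive equilibrium: 168 − 1.1Q = 94.5 + 1.5Q → Q* = 28.2692, P* = 136.9038.
At the floor P = 143, quantity demanded = (168 − 143)/1.1 = 22.7273.
Sellers' marginal cost at Q' = 22.7273: 94.5 + 1.5·22.7273 = 128.591.
ΔQ = 28.2692 − 22.7273 = 5.5419; wedge = 143 − 128.591 = 14.409.
DWL = ½ × 5.5419 × 14.409 = $39.93 thousand.

$39.93 thousand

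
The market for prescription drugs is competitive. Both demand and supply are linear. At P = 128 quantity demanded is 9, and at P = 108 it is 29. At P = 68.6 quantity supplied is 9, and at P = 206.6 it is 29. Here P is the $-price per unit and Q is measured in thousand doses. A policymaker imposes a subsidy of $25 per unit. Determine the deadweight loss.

Demand slope = (108 − 128)/(29 − 9) = −1, so P = 137 − Q.
Supply slope = (206.6 − 68.6)/(29 − 9) = 6.9, so P = 6.5 + 6.9Q.
Competitive equilibrium: 137 − Q = 6.5 + 6.9Q → Q* = 16.519, P* = 120.481.
The subsidy lowers effective supply by 25: P = 6.9Q − 18.5.
New quantity: 137 − Q = 6.9Q − 18.5 → Q' = 19.6835.
Overproduction ΔQ = 19.6835 − 16.519 = 3.1645; wedge = subsidy = 25.
The triangle = ½ × 3.1645 × 25 = $39.56 thousand.

$39.56 thousand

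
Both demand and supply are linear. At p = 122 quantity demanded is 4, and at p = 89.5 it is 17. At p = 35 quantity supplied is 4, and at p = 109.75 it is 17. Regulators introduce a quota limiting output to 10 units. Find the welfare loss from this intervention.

85.23

Demand slope = (89.5 − 122)/(17 − 4) = −2.5, so p = 132 − 2.5q.
Supply slope = (109.75 − 35)/(17 − 4) = 5.75, so p = 12 + 5.75q.
Competitive equilibrium: 132 − 2.5q = 12 + 5.75q → q* = 14.5455, p* = 95.6364.
At q = 10: demand price = 132 − 2.5·10 = 107; supply price = 12 + 5.75·10 = 69.5.
Δq = 14.5455 − 10 = 4.5455; wedge = 107 − 69.5 = 37.5.
DWL = ½ × 4.5455 × 37.5 = 85.23.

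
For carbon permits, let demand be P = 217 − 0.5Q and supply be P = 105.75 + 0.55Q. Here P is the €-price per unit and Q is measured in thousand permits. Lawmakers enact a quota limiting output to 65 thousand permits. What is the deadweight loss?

Competitive equilibrium: 217 − 0.5Q = 105.75 + 0.55Q → Q* = 105.9524, P* = 164.0238.
At Q = 65: demand price = 217 − 0.5·65 = 184.5; supply price = 105.75 + 0.55·65 = 141.5.
ΔQ = 105.9524 − 65 = 40.9524; wedge = 184.5 − 141.5 = 43.
The triangle = ½ × 40.9524 × 43 = €880.48 thousand.

€880.48 thousand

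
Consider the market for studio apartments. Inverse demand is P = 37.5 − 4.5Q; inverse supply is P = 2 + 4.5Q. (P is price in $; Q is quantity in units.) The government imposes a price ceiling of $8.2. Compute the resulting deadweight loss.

Competitive equilibrium: 37.5 − 4.5Q = 2 + 4.5Q → Q* = 3.94444, P* = 19.75.
At the ceiling P = 8.2, quantity supplied = (8.2 − 2)/4.5 = 1.37778.
Willingness to pay at Q' = 1.37778: 37.5 − 4.5·1.37778 = 31.29999.
ΔQ = 3.94444 − 1.37778 = 2.56666; wedge = 31.29999 − 8.2 = 23.09999.
Welfare loss = ½ × 2.56666 × 23.09999 = $29.645.

$29.645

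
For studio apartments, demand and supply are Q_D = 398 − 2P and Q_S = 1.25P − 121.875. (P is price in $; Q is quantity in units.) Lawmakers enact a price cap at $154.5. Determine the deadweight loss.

$30.29

In inverse form: demand P = 199 − 0.5Q, supply P = 97.5 + 0.8Q.
Competitive equilibrium: 199 − 0.5Q = 97.5 + 0.8Q → Q* = 78.0769, P* = 159.9615.
At the ceiling P = 154.5, quantity supplied = (154.5 − 97.5)/0.8 = 71.25.
Willingness to pay at Q' = 71.25: 199 − 0.5·71.25 = 163.375.
ΔQ = 78.0769 − 71.25 = 6.8269; wedge = 163.375 − 154.5 = 8.875.
Welfare loss = ½ × 6.8269 × 8.875 = $30.29.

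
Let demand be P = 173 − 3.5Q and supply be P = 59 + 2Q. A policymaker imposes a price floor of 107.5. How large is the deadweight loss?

11.14

Competitive equilibrium: 173 − 3.5Q = 59 + 2Q → Q* = 20.7273, P* = 100.4545.
At the floor P = 107.5, quantity demanded = (173 − 107.5)/3.5 = 18.7143.
Sellers' marginal cost at Q' = 18.7143: 59 + 2·18.7143 = 96.4286.
ΔQ = 20.7273 − 18.7143 = 2.013; wedge = 107.5 − 96.4286 = 11.0714.
The triangle = ½ × 2.013 × 11.0714 = 11.14.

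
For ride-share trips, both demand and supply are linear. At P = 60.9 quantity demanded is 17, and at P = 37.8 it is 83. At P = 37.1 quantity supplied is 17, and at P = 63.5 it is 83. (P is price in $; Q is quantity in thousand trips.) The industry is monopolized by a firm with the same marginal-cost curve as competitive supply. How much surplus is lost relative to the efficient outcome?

$90.16 thousand

Demand slope = (37.8 − 60.9)/(83 − 17) = −0.35, so P = 66.85 − 0.35Q.
Supply slope = (63.5 − 37.1)/(83 − 17) = 0.4, so P = 30.3 + 0.4Q.
Competitive equilibrium: 66.85 − 0.35Q = 30.3 + 0.4Q → Q* = 48.7333, P* = 49.7933.
Marginal revenue: MR = 66.85 − 0.7Q. Set MR = MC: 66.85 − 0.7Q = 30.3 + 0.4Q → Q_m = 33.2273.
Price P_m = 66.85 − 0.35·33.2273 = 55.2204; MC(Q_m) = 30.3 + 0.4·33.2273 = 43.5909.
Competitive Q* = 48.7333, so ΔQ = 15.506; wedge = 55.2204 − 43.5909 = 11.6295.
Welfare loss = ½ × 15.506 × 11.6295 = $90.16 thousand.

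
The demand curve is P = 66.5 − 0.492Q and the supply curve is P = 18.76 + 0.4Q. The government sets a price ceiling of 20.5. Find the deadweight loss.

1078.30

Competitive equilibrium: 66.5 − 0.492Q = 18.76 + 0.4Q → Q* = 53.5202, P* = 40.1681.
At the ceiling P = 20.5, quantity supplied = (20.5 − 18.76)/0.4 = 4.35.
Willingness to pay at Q' = 4.35: 66.5 − 0.492·4.35 = 64.3598.
ΔQ = 53.5202 − 4.35 = 49.1702; wedge = 64.3598 − 20.5 = 43.8598.
Welfare loss = ½ × 49.1702 × 43.8598 = 1078.30.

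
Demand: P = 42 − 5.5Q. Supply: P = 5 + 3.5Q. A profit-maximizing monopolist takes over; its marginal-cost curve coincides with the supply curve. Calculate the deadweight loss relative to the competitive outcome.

Competitive equilibrium: 42 − 5.5Q = 5 + 3.5Q → Q* = 4.1111, P* = 19.3889.
Marginal revenue: MR = 42 − 11Q. Set MR = MC: 42 − 11Q = 5 + 3.5Q → Q_m = 2.5517.
Price P_m = 42 − 5.5·2.5517 = 27.9657; MC(Q_m) = 5 + 3.5·2.5517 = 13.931.
Competitive Q* = 4.1111, so ΔQ = 1.5594; wedge = 27.9657 − 13.931 = 14.0347.
Welfare loss = ½ × 1.5594 × 14.0347 = 10.94.

10.94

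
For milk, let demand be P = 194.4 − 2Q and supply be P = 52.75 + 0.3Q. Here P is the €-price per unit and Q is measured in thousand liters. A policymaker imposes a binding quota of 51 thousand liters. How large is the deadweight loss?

Competitive equilibrium: 194.4 − 2Q = 52.75 + 0.3Q → Q* = 61.587, P* = 71.2261.
At Q = 51: demand price = 194.4 − 2·51 = 92.4; supply price = 52.75 + 0.3·51 = 68.05.
ΔQ = 61.587 − 51 = 10.587; wedge = 92.4 − 68.05 = 24.35.
DWL = ½ × 10.587 × 24.35 = €128.90 thousand.

€128.90 thousand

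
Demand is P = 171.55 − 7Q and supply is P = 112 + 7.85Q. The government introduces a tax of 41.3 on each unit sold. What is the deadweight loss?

57.43

Competitive equilibrium: 171.55 − 7Q = 112 + 7.85Q → Q* = 4.0101, P* = 143.4793.
With the tax, the buyer price exceeds the seller price by 41.3: (171.55 − 7Q) − (112 + 7.85Q) = 41.3 → Q' = 1.229.
ΔQ = 4.0101 − 1.229 = 2.7811; the wedge equals the tax, 41.3.
DWL = ½ × 2.7811 × 41.3 = 57.43.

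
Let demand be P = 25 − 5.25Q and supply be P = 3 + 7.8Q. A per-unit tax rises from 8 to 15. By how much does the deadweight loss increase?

Competitive equilibrium: 25 − 5.25Q = 3 + 7.8Q → Q* = 1.6858, P* = 16.1494.
For a per-unit tax t: ΔQ = t/13.05, so DWL = ½·t·(t/13.05) = t²/26.1.
At t = 8: DWL = 2.452. At t = 15: DWL = 8.621.
Increase = 8.621 − 2.452 = 6.17.

6.17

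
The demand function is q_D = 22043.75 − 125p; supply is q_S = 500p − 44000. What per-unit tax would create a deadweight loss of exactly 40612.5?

In inverse form: demand p = 176.35 − 0.008q, supply p = 88 + 0.002q.
Competitive equilibrium: 176.35 − 0.008q = 88 + 0.002q → q* = 8835, p* = 105.67.
A tax t gives Δq = t/0.01 and wedge t, so DWL = t²/0.02.
t²/0.02 = 40612.5 → t² = 812.25 → t = 28.5.

28.5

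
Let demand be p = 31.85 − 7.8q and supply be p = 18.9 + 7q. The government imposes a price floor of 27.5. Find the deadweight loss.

0.75

Competitive equilibrium: 31.85 − 7.8q = 18.9 + 7q → q* = 0.875, p* = 25.025.
At the floor p = 27.5, quantity demanded = (31.85 − 27.5)/7.8 = 0.5577.
Sellers' marginal cost at q' = 0.5577: 18.9 + 7·0.5577 = 22.8039.
Δq = 0.875 − 0.5577 = 0.3173; wedge = 27.5 − 22.8039 = 4.6961.
Welfare loss = ½ × 0.3173 × 4.6961 = 0.75.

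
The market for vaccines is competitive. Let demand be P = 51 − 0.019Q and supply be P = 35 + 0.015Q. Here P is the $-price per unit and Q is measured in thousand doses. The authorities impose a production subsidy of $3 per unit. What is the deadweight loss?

$132.35 thousand

Competitive equilibrium: 51 − 0.019Q = 35 + 0.015Q → Q* = 470.5882, P* = 42.0588.
The subsidy lowers effective supply by 3: P = 32 + 0.015Q.
New quantity: 51 − 0.019Q = 32 + 0.015Q → Q' = 558.8235.
Overproduction ΔQ = 558.8235 − 470.5882 = 88.2353; wedge = subsidy = 3.
The triangle = ½ × 88.2353 × 3 = $132.35 thousand.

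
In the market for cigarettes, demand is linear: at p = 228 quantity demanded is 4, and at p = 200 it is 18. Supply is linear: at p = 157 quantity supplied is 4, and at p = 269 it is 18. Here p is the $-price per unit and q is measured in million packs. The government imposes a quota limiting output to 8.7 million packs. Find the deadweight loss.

$28.80 million

Demand slope = (200 − 228)/(18 − 4) = −2, so p = 236 − 2q.
Supply slope = (269 − 157)/(18 − 4) = 8, so p = 125 + 8q.
Competitive equilibrium: 236 − 2q = 125 + 8q → q* = 11.1, p* = 213.8.
At q = 8.7: demand price = 236 − 2·8.7 = 218.6; supply price = 125 + 8·8.7 = 194.6.
Δq = 11.1 − 8.7 = 2.4; wedge = 218.6 − 194.6 = 24.
DWL = ½ × 2.4 × 24 = $28.80 million.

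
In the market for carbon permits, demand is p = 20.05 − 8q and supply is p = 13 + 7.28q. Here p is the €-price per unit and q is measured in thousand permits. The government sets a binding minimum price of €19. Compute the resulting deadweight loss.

€0.83 thousand

Competitive equilibrium: 20.05 − 8q = 13 + 7.28q → q* = 0.4614, p* = 16.3589.
At the floor p = 19, quantity demanded = (20.05 − 19)/8 = 0.1313.
Sellers' marginal cost at q' = 0.1313: 13 + 7.28·0.1313 = 13.9559.
Δq = 0.4614 − 0.1313 = 0.3301; wedge = 19 − 13.9559 = 5.0441.
Deadweight loss = ½ × 0.3301 × 5.0441 = €0.83 thousand.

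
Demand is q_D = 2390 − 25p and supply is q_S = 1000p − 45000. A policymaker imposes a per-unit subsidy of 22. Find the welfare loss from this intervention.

In inverse form: demand p = 95.6 − 0.04q, supply p = 45 + 0.001q.
Competitive equilibrium: 95.6 − 0.04q = 45 + 0.001q → q* = 1234.1463, p* = 46.2341.
The subsidy lowers effective supply by 22: p = 23 + 0.001q.
New quantity: 95.6 − 0.04q = 23 + 0.001q → q' = 1770.7317.
Overproduction Δq = 1770.7317 − 1234.1463 = 536.5854; wedge = subsidy = 22.
The triangle = ½ × 536.5854 × 22 = 5902.44.

5902.44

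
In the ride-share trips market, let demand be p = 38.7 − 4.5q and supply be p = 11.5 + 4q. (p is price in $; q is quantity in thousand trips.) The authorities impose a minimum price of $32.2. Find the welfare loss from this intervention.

$13.10 thousand

Competitive equilibrium: 38.7 − 4.5q = 11.5 + 4q → q* = 3.2, p* = 24.3.
At the floor p = 32.2, quantity demanded = (38.7 − 32.2)/4.5 = 1.4444.
Sellers' marginal cost at q' = 1.4444: 11.5 + 4·1.4444 = 17.2776.
Δq = 3.2 − 1.4444 = 1.7556; wedge = 32.2 − 17.2776 = 14.9224.
Welfare loss = ½ × 1.7556 × 14.9224 = $13.10 thousand.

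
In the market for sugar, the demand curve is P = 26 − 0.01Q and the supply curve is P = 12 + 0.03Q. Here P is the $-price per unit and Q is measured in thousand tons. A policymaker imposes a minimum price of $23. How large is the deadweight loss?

Competitive equilibrium: 26 − 0.01Q = 12 + 0.03Q → Q* = 350, P* = 22.5.
At the floor P = 23, quantity demanded = (26 − 23)/0.01 = 300.
Sellers' marginal cost at Q' = 300: 12 + 0.03·300 = 21.
ΔQ = 350 − 300 = 50; wedge = 23 − 21 = 2.
Welfare loss = ½ × 50 × 2 = $50 thousand.

$50 thousand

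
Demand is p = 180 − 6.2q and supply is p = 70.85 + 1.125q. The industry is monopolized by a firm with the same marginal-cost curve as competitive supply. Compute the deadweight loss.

170.89

Competitive equilibrium: 180 − 6.2q = 70.85 + 1.125q → q* = 14.901, p* = 87.6137.
Marginal revenue: MR = 180 − 12.4q. Set MR = MC: 180 − 12.4q = 70.85 + 1.125q → q_m = 8.0702.
Price p_m = 180 − 6.2·8.0702 = 129.9648; MC(q_m) = 70.85 + 1.125·8.0702 = 79.929.
Competitive q* = 14.901, so Δq = 6.8308; wedge = 129.9648 − 79.929 = 50.0358.
DWL = ½ × 6.8308 × 50.0358 = 170.89.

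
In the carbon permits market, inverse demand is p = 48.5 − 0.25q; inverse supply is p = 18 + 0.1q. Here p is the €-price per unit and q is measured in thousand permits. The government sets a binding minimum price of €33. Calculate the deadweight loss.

€110.63 thousand

Competitive equilibrium: 48.5 − 0.25q = 18 + 0.1q → q* = 87.1429, p* = 26.7143.
At the floor p = 33, quantity demanded = (48.5 − 33)/0.25 = 62.
Sellers' marginal cost at q' = 62: 18 + 0.1·62 = 24.2.
Δq = 87.1429 − 62 = 25.1429; wedge = 33 − 24.2 = 8.8.
Welfare loss = ½ × 25.1429 × 8.8 = €110.63 thousand.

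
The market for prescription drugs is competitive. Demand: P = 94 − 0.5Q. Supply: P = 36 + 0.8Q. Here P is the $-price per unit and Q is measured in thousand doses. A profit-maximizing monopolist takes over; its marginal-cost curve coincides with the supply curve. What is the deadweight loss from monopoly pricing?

Competitive equilibrium: 94 − 0.5Q = 36 + 0.8Q → Q* = 44.6154, P* = 71.6923.
Marginal revenue: MR = 94 − Q. Set MR = MC: 94 − Q = 36 + 0.8Q → Q_m = 32.2222.
Price P_m = 94 − 0.5·32.2222 = 77.8889; MC(Q_m) = 36 + 0.8·32.2222 = 61.7778.
Competitive Q* = 44.6154, so ΔQ = 12.3932; wedge = 77.8889 − 61.7778 = 16.1111.
Welfare loss = ½ × 12.3932 × 16.1111 = $99.83 thousand.

$99.83 thousand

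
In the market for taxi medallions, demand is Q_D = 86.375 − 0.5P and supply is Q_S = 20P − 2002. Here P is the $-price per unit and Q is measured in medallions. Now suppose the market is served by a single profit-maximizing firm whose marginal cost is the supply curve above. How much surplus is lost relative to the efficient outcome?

$313.93

In inverse form: demand P = 172.75 − 2Q, supply P = 100.1 + 0.05Q.
Competitive equilibrium: 172.75 − 2Q = 100.1 + 0.05Q → Q* = 35.439, P* = 101.872.
Marginal revenue: MR = 172.75 − 4Q. Set MR = MC: 172.75 − 4Q = 100.1 + 0.05Q → Q_m = 17.9383.
Price P_m = 172.75 − 2·17.9383 = 136.8734; MC(Q_m) = 100.1 + 0.05·17.9383 = 100.9969.
Competitive Q* = 35.439, so ΔQ = 17.5007; wedge = 136.8734 − 100.9969 = 35.8765.
The triangle = ½ × 17.5007 × 35.8765 = $313.93.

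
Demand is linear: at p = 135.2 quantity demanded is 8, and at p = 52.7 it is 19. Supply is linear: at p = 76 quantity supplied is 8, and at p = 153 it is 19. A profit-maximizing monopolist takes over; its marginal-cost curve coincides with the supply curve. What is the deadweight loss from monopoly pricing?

Demand slope = (52.7 − 135.2)/(19 − 8) = −7.5, so p = 195.2 − 7.5q.
Supply slope = (153 − 76)/(19 − 8) = 7, so p = 20 + 7q.
Competitive equilibrium: 195.2 − 7.5q = 20 + 7q → q* = 12.08276, p* = 104.57931.
Marginal revenue: MR = 195.2 − 15q. Set MR = MC: 195.2 − 15q = 20 + 7q → q_m = 7.96364.
Price p_m = 195.2 − 7.5·7.96364 = 135.4727; MC(q_m) = 20 + 7·7.96364 = 75.74548.
Competitive q* = 12.08276, so Δq = 4.11912; wedge = 135.4727 − 75.74548 = 59.72722.
The triangle = ½ × 4.11912 × 59.72722 = 123.01.

123.01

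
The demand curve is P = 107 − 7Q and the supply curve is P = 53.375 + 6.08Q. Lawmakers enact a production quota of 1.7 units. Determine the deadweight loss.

37.66

Competitive equilibrium: 107 − 7Q = 53.375 + 6.08Q → Q* = 4.0998, P* = 78.3016.
At Q = 1.7: demand price = 107 − 7·1.7 = 95.1; supply price = 53.375 + 6.08·1.7 = 63.711.
ΔQ = 4.0998 − 1.7 = 2.3998; wedge = 95.1 − 63.711 = 31.389.
The triangle = ½ × 2.3998 × 31.389 = 37.66.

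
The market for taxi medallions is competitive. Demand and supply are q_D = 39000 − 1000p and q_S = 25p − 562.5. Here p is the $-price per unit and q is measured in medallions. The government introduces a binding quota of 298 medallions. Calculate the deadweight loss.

$223.60

In inverse form: demand p = 39 − 0.001q, supply p = 22.5 + 0.04q.
Competitive equilibrium: 39 − 0.001q = 22.5 + 0.04q → q* = 402.439, p* = 38.5976.
At q = 298: demand price = 39 − 0.001·298 = 38.702; supply price = 22.5 + 0.04·298 = 34.42.
Δq = 402.439 − 298 = 104.439; wedge = 38.702 − 34.42 = 4.282.
The triangle = ½ × 104.439 × 4.282 = $223.60.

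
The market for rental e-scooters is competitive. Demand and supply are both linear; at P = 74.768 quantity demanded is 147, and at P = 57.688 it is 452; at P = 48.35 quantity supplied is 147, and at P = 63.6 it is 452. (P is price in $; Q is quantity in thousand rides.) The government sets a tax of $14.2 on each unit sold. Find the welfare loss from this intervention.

$951.13 thousand

Demand slope = (57.688 − 74.768)/(452 − 147) = −0.056, so P = 83 − 0.056Q.
Supply slope = (63.6 − 48.35)/(452 − 147) = 0.05, so P = 41 + 0.05Q.
Competitive equilibrium: 83 − 0.056Q = 41 + 0.05Q → Q* = 396.2264, P* = 60.8113.
With the tax, the buyer price exceeds the seller price by 14.2: (83 − 0.056Q) − (41 + 0.05Q) = 14.2 → Q' = 262.2642.
ΔQ = 396.2264 − 262.2642 = 133.9622; the wedge equals the tax, 14.2.
Deadweight loss = ½ × 133.9622 × 14.2 = $951.13 thousand.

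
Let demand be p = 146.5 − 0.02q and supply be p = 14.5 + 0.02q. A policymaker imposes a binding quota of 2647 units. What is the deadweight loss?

8528.18

Competitive equilibrium: 146.5 − 0.02q = 14.5 + 0.02q → q* = 3300, p* = 80.5.
At q = 2647: demand price = 146.5 − 0.02·2647 = 93.56; supply price = 14.5 + 0.02·2647 = 67.44.
Δq = 3300 − 2647 = 653; wedge = 93.56 − 67.44 = 26.12.
Deadweight loss = ½ × 653 × 26.12 = 8528.18.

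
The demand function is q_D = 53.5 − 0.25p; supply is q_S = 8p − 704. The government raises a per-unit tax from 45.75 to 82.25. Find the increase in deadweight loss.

In inverse form: demand p = 214 − 4q, supply p = 88 + 0.125q.
Competitive equilibrium: 214 − 4q = 88 + 0.125q → q* = 30.5455, p* = 91.8182.
For a per-unit tax t: Δq = t/4.125, so DWL = ½·t·(t/4.125) = t²/8.25.
At t = 45.75: DWL = 253.705. At t = 82.25: DWL = 820.008.
Increase = 820.008 − 253.705 = 566.30.

566.30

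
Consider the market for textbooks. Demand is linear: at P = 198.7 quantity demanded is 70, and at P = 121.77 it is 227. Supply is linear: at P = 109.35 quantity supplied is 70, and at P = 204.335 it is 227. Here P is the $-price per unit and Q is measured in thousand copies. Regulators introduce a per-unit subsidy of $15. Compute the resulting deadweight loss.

$102.74 thousand

Demand slope = (121.77 − 198.7)/(227 − 70) = −0.49, so P = 233 − 0.49Q.
Supply slope = (204.335 − 109.35)/(227 − 70) = 0.605, so P = 67 + 0.605Q.
Competitive equilibrium: 233 − 0.49Q = 67 + 0.605Q → Q* = 151.5982, P* = 158.7169.
The subsidy lowers effective supply by 15: P = 52 + 0.605Q.
New quantity: 233 − 0.49Q = 52 + 0.605Q → Q' = 165.2968.
Overproduction ΔQ = 165.2968 − 151.5982 = 13.6986; wedge = subsidy = 15.
DWL = ½ × 13.6986 × 15 = $102.74 thousand.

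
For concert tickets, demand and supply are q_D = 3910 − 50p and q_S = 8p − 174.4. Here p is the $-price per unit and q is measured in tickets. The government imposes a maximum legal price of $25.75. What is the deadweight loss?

$9258.98

In inverse form: demand p = 78.2 − 0.02q, supply p = 21.8 + 0.125q.
Competitive equilibrium: 78.2 − 0.02q = 21.8 + 0.125q → q* = 388.9655, p* = 70.4207.
At the ceiling p = 25.75, quantity supplied = (25.75 − 21.8)/0.125 = 31.6.
Willingness to pay at q' = 31.6: 78.2 − 0.02·31.6 = 77.568.
Δq = 388.9655 − 31.6 = 357.3655; wedge = 77.568 − 25.75 = 51.818.
Deadweight loss = ½ × 357.3655 × 51.818 = $9258.98.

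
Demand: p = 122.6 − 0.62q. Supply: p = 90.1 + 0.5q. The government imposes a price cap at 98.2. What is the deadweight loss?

Competitive equilibrium: 122.6 − 0.62q = 90.1 + 0.5q → q* = 29.0179, p* = 104.6089.
At the ceiling p = 98.2, quantity supplied = (98.2 − 90.1)/0.5 = 16.2.
Willingness to pay at q' = 16.2: 122.6 − 0.62·16.2 = 112.556.
Δq = 29.0179 − 16.2 = 12.8179; wedge = 112.556 − 98.2 = 14.356.
The triangle = ½ × 12.8179 × 14.356 = 92.01.

92.01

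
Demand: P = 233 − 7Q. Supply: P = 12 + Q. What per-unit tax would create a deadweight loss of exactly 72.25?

34

Competitive equilibrium: 233 − 7Q = 12 + Q → Q* = 27.625, P* = 39.625.
A tax t gives ΔQ = t/8 and wedge t, so DWL = t²/16.
t²/16 = 72.25 → t² = 1156 → t = 34.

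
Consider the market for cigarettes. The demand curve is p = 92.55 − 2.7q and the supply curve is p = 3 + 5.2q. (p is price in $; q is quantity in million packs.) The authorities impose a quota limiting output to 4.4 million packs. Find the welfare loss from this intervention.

Competitive equilibrium: 92.55 − 2.7q = 3 + 5.2q → q* = 11.3354, p* = 61.9443.
At q = 4.4: demand price = 92.55 − 2.7·4.4 = 80.67; supply price = 3 + 5.2·4.4 = 25.88.
Δq = 11.3354 − 4.4 = 6.9354; wedge = 80.67 − 25.88 = 54.79.
Deadweight loss = ½ × 6.9354 × 54.79 = $190 million.

$190 million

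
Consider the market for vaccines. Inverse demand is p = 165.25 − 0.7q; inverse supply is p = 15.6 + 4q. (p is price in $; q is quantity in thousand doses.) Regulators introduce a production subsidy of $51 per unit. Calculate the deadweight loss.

$276.70 thousand

Competitive equilibrium: 165.25 − 0.7q = 15.6 + 4q → q* = 31.8404, p* = 142.9617.
The subsidy lowers effective supply by 51: p = 4q − 35.4.
New quantity: 165.25 − 0.7q = 4q − 35.4 → q' = 42.6915.
Overproduction Δq = 42.6915 − 31.8404 = 10.8511; wedge = subsidy = 51.
Deadweight loss = ½ × 10.8511 × 51 = $276.70 thousand.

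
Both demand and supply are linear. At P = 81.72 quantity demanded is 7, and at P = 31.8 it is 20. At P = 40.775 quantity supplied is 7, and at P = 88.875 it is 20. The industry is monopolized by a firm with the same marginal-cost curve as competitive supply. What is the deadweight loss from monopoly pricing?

Demand slope = (31.8 − 81.72)/(20 − 7) = −3.84, so P = 108.6 − 3.84Q.
Supply slope = (88.875 − 40.775)/(20 − 7) = 3.7, so P = 14.875 + 3.7Q.
Competitive equilibrium: 108.6 − 3.84Q = 14.875 + 3.7Q → Q* = 12.4304, P* = 60.8674.
Marginal revenue: MR = 108.6 − 7.68Q. Set MR = MC: 108.6 − 7.68Q = 14.875 + 3.7Q → Q_m = 8.2359.
Price P_m = 108.6 − 3.84·8.2359 = 76.9741; MC(Q_m) = 14.875 + 3.7·8.2359 = 45.3478.
Competitive Q* = 12.4304, so ΔQ = 4.1945; wedge = 76.9741 − 45.3478 = 31.6263.
The triangle = ½ × 4.1945 × 31.6263 = 66.33.

66.33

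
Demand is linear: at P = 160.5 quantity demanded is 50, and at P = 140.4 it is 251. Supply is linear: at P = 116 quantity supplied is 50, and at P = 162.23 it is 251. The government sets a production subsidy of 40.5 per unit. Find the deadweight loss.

Demand slope = (140.4 − 160.5)/(251 − 50) = −0.1, so P = 165.5 − 0.1Q.
Supply slope = (162.23 − 116)/(251 − 50) = 0.23, so P = 104.5 + 0.23Q.
Competitive equilibrium: 165.5 − 0.1Q = 104.5 + 0.23Q → Q* = 184.8485, P* = 147.0152.
The subsidy lowers effective supply by 40.5: P = 64 + 0.23Q.
New quantity: 165.5 − 0.1Q = 64 + 0.23Q → Q' = 307.5758.
Overproduction ΔQ = 307.5758 − 184.8485 = 122.7273; wedge = subsidy = 40.5.
Welfare loss = ½ × 122.7273 × 40.5 = 2485.23.

2485.23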